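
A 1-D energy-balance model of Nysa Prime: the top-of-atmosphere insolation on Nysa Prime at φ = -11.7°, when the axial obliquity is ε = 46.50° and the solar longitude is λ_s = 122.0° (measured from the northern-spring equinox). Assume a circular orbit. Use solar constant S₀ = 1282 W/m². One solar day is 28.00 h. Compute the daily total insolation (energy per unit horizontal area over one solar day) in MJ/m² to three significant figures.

Solar declination: sin δ = sin ε · sin λ_s = sin 46.50° × sin 122.0° = 0.61515, so δ = +37.963°.
cos H₀ = −tan(-11.7°) tan(+37.963°) = 0.1616, H₀ = 1.4085 rad.
Bracket: H₀ sin φ sin δ + cos φ cos δ sin H₀ = 1.4085×-0.20279×0.61515 + 0.97922×0.78841×0.98686 = -0.175705 + 0.761882 = 0.586177.
Q̄ = (S₀/π) × [bracket] = (1282/π) × 0.586177 = 239.20 W/m².
Daily total = Q̄ × 28.00 h × 3600 s/h = 239.20 × 28.00 × 3600 / 10⁶ = 24.11 MJ/m².

24.1 MJ/m²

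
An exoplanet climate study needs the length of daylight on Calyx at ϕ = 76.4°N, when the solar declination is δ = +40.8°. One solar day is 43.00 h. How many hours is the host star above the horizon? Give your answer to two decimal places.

Sunrise equation: cos h₀ = −tan ϕ · tan δ = -3.5679 ≤ −1, so the host star never sets (polar day) and h₀ = π.
Daylight = 2h₀/(2π) × 43.00 h = (3.1416/π) × 43.00 = 43.00 h.

43.00 h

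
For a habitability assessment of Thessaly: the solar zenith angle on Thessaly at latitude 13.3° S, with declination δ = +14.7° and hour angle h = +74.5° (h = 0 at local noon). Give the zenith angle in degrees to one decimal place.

θ_z = 78.9°

cos θ_z = sin ϕ sin δ + cos ϕ cos δ cos h = -0.058377 + 0.251558 = 0.193181.
θ_z = arccos(0.193181) = 78.9°.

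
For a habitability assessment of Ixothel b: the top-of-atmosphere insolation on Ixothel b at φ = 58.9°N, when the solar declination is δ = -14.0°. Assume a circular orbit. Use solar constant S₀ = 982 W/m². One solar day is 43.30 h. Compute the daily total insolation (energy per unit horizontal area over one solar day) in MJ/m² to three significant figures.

cos H₀ = −tan(+58.9°) tan(-14.000°) = 0.4133, H₀ = 1.1447 rad.
Bracket: H₀ sin φ sin δ + cos φ cos δ sin H₀ = 1.1447×0.85627×-0.24192 + 0.51653×0.97030×0.91059 = -0.237123 + 0.456378 = 0.219255.
Q̄ = (S₀/π) × [bracket] = (982/π) × 0.219255 = 68.535 W/m².
Daily total = Q̄ × 43.30 h × 3600 s/h = 68.535 × 43.30 × 3600 / 10⁶ = 10.68 MJ/m².

10.7 MJ/m²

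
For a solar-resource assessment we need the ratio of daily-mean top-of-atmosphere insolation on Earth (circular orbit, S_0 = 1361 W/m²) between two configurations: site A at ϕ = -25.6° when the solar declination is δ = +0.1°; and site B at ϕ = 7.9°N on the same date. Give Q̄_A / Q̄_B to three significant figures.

Q̄_A / Q̄_B ≈ 0.909

— Configuration A (ϕ=-25.6°):
cos h₀ = −tan(-25.6°) tan(+0.100°) = 0.0008, h₀ = 1.5700 rad.
Bracket: h₀ sin ϕ sin δ + cos ϕ cos δ sin h₀ = 1.5700×-0.43209×0.00175 + 0.90183×1.00000×1.00000 = -0.001187 + 0.901830 = 0.900643.
Q̄ = (S_0/π) × [bracket] = (1361/π) × 0.900643 = 390.18 W/m².
— Configuration B (ϕ=+7.9°):
cos h₀ = −tan(+7.9°) tan(+0.100°) = -0.0002, h₀ = 1.5710 rad.
Bracket: h₀ sin ϕ sin δ + cos ϕ cos δ sin h₀ = 1.5710×0.13744×0.00175 + 0.99051×1.00000×1.00000 = 0.000378 + 0.990510 = 0.990888.
Q̄ = (S_0/π) × [bracket] = (1361/π) × 0.990888 = 429.27 W/m².
Ratio Q̄_A / Q̄_B = 390.18 / 429.27 = 0.9089.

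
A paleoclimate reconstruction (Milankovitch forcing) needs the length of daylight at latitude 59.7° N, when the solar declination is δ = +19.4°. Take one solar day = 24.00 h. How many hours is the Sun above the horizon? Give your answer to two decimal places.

cos h₀ = −tan ϕ · tan δ = −tan(+59.7°) × tan(+19.400°) = -0.6026, so h₀ = 2.2176 rad = 127.06°.
Daylight = 2h₀/(2π) × 24.00 h = (2.2176/π) × 24.00 = 16.94 h.

16.94 h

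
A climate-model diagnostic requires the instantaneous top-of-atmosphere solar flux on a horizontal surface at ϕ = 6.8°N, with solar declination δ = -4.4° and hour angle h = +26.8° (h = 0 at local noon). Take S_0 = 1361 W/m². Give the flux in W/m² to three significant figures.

1.19e+03 W/m²

cos θ_z = sin ϕ sin δ + cos ϕ cos δ cos h = -0.009084 + 0.883695 = 0.874611.
Flux = S_0 · cos θ_z = 1361 × 0.874611 = 1190 W/m².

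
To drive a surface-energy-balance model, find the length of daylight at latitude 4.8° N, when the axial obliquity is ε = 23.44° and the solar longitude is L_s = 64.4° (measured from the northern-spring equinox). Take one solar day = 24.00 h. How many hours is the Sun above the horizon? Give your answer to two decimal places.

12.25 h

Solar declination: sin δ = sin ε · sin L_s = sin 23.44° × sin 64.4° = 0.35874, so δ = +21.023°.
cos h₀ = −tan ϕ · tan δ = −tan(+4.8°) × tan(+21.023°) = -0.0323, so h₀ = 1.6031 rad = 91.85°.
Daylight = 2h₀/(2π) × 24.00 h = (1.6031/π) × 24.00 = 12.25 h.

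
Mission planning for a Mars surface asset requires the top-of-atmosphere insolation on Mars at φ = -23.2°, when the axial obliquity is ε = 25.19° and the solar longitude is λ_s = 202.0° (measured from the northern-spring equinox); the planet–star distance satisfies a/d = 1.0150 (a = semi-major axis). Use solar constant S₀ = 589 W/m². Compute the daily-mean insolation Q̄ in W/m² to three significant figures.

Q̄ ≈ 195 W/m²

Solar declination: sin δ = sin ε · sin λ_s = sin 25.19° × sin 202.0° = -0.15944, so δ = -9.174°.
cos H₀ = −tan(-23.2°) tan(-9.174°) = -0.0692, H₀ = 1.6401 rad.
Bracket: H₀ sin φ sin δ + cos φ cos δ sin H₀ = 1.6401×-0.39394×-0.15944 + 0.91914×0.98721×0.99760 = 0.103014 + 0.905206 = 1.008220.
Inverse-square distance factor (a/d)² = 1.0150² = 1.030225.
Q̄ = (S₀/π) × 1.030225 × [bracket] = (589/π) × 1.030225 × 1.008220 = 194.7 W/m².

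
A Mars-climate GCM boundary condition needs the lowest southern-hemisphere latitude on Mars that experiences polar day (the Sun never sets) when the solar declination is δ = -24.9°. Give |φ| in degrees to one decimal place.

|φ| = 65.1°

Polar day requires cos H₀ = −tan φ tan δ ≤ −1, i.e. tan φ tan δ ≥ 1.
The boundary is |tan φ| · |tan δ| = 1, so |φ| = 90° − |δ| = 90° − 24.9° = 65.1° in the southern hemisphere.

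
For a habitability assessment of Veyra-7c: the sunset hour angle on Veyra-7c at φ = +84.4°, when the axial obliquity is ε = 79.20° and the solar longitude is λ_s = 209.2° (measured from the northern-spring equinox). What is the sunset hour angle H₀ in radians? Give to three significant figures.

H₀ = 0.00 rad

Solar declination: sin δ = sin ε · sin λ_s = sin 79.20° × sin 209.2° = -0.47922, so δ = -28.634°.
cos H₀ = −tan φ · tan δ = 5.5685 ≥ 1, so the host star never rises (polar night) and H₀ = 0.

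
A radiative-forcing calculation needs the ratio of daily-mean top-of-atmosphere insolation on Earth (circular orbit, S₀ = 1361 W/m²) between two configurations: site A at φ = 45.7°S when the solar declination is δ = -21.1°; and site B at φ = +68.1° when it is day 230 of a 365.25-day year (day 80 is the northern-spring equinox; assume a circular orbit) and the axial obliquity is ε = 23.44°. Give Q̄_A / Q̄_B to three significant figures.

— Configuration A (φ=-45.7°):
cos H₀ = −tan(-45.7°) tan(-21.100°) = -0.3954, H₀ = 1.9773 rad.
Bracket: H₀ sin φ sin δ + cos φ cos δ sin H₀ = 1.9773×-0.71569×-0.36000 + 0.69842×0.93295×0.91850 = 0.509448 + 0.598486 = 1.107934.
Q̄ = (S₀/π) × [bracket] = (1361/π) × 1.107934 = 479.98 W/m².
— Configuration B (φ=+68.1°):
Solar longitude: λ_s = 360° × (230 − 80)/365.25 = 147.844°.
sin δ = sin 23.44° × sin 147.844° = 0.21171, so δ = +12.223°.
cos H₀ = −tan(+68.1°) tan(+12.223°) = -0.5389, H₀ = 2.1399 rad.
Bracket: H₀ sin φ sin δ + cos φ cos δ sin H₀ = 2.1399×0.92784×0.21171 + 0.37299×0.97733×0.84239 = 0.420347 + 0.307080 = 0.727427.
Q̄ = (S₀/π) × [bracket] = (1361/π) × 0.727427 = 315.14 W/m².
Ratio Q̄_A / Q̄_B = 479.98 / 315.14 = 1.523.

Q̄_A / Q̄_B ≈ 1.52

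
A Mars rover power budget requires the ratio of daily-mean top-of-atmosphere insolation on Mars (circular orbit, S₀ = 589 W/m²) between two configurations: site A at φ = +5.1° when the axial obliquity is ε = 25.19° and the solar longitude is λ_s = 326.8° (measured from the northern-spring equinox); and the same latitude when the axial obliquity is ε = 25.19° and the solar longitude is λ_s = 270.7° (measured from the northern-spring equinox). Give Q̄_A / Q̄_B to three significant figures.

— Configuration A (φ=+5.1°):
Solar declination: sin δ = sin ε · sin λ_s = sin 25.19° × sin 326.8° = -0.23305, so δ = -13.477°.
cos H₀ = −tan(+5.1°) tan(-13.477°) = 0.0214, H₀ = 1.5494 rad.
Bracket: H₀ sin φ sin δ + cos φ cos δ sin H₀ = 1.5494×0.08889×-0.23305 + 0.99604×0.97246×0.99977 = -0.032097 + 0.968386 = 0.936289.
Q̄ = (S₀/π) × [bracket] = (589/π) × 0.936289 = 175.54 W/m².
— Configuration B (φ=+5.1°):
Solar declination: sin δ = sin ε · sin λ_s = sin 25.19° × sin 270.7° = -0.42559, so δ = -25.188°.
cos H₀ = −tan(+5.1°) tan(-25.188°) = 0.0420, H₀ = 1.5288 rad.
Bracket: H₀ sin φ sin δ + cos φ cos δ sin H₀ = 1.5288×0.08889×-0.42559 + 0.99604×0.90492×0.99912 = -0.057836 + 0.900543 = 0.842707.
Q̄ = (S₀/π) × [bracket] = (589/π) × 0.842707 = 157.99 W/m².
Ratio Q̄_A / Q̄_B = 175.54 / 157.99 = 1.111.

Q̄_A / Q̄_B ≈ 1.11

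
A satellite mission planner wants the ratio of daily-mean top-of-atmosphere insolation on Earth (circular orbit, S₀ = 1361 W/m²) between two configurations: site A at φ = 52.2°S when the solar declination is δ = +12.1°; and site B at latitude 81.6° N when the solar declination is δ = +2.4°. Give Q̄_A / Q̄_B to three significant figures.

Q̄_A / Q̄_B ≈ 1.67

— Configuration A (φ=-52.2°):
cos H₀ = −tan(-52.2°) tan(+12.100°) = 0.2764, H₀ = 1.2908 rad.
Bracket: H₀ sin φ sin δ + cos φ cos δ sin H₀ = 1.2908×-0.79016×0.20962 + 0.61291×0.97778×0.96105 = -0.213800 + 0.575949 = 0.362149.
Q̄ = (S₀/π) × [bracket] = (1361/π) × 0.362149 = 156.89 W/m².
— Configuration B (φ=+81.6°):
cos H₀ = −tan(+81.6°) tan(+2.400°) = -0.2838, H₀ = 1.8586 rad.
Bracket: H₀ sin φ sin δ + cos φ cos δ sin H₀ = 1.8586×0.98927×0.04188 + 0.14608×0.99912×0.95887 = 0.077003 + 0.139948 = 0.216951.
Q̄ = (S₀/π) × [bracket] = (1361/π) × 0.216951 = 93.987 W/m².
Ratio Q̄_A / Q̄_B = 156.89 / 93.987 = 1.669.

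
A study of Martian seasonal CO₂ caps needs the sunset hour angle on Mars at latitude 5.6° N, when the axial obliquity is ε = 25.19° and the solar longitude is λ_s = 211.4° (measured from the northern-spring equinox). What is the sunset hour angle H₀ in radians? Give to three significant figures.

H₀ = 1.55 rad

Solar declination: sin δ = sin ε · sin λ_s = sin 25.19° × sin 211.4° = -0.22175, so δ = -12.812°.
cos H₀ = −tan φ · tan δ = −tan(+5.6°) × tan(-12.812°) = 0.0223, so H₀ = 1.5485 rad = 88.72°.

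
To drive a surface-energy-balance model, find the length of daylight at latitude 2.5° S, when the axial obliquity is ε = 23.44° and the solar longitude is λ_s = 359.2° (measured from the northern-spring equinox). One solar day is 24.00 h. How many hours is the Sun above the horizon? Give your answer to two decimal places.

Solar declination: sin δ = sin ε · sin λ_s = sin 23.44° × sin 359.2° = -0.00555, so δ = -0.318°.
cos H₀ = −tan φ · tan δ = −tan(-2.5°) × tan(-0.318°) = -0.0002, so H₀ = 1.5710 rad = 90.01°.
Daylight = 2H₀/(2π) × 24.00 h = (1.5710/π) × 24.00 = 12.00 h.

12.00 h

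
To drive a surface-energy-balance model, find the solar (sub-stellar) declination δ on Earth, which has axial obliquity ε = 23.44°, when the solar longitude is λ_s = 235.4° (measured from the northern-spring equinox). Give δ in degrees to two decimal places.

δ = -19.11°

sin δ = sin ε · sin λ_s = sin 23.44° × sin 235.4° = -0.327434.
δ = arcsin(-0.327434) = -19.11°.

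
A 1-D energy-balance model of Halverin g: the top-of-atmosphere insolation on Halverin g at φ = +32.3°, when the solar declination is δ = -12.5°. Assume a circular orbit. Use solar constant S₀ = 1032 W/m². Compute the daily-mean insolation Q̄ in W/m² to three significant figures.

Q̄ ≈ 214 W/m²

cos H₀ = −tan(+32.3°) tan(-12.500°) = 0.1401, H₀ = 1.4302 rad.
Bracket: H₀ sin φ sin δ + cos φ cos δ sin H₀ = 1.4302×0.53435×-0.21644 + 0.84526×0.97630×0.99013 = -0.165409 + 0.817082 = 0.651673.
Q̄ = (S₀/π) × [bracket] = (1032/π) × 0.651673 = 214.1 W/m².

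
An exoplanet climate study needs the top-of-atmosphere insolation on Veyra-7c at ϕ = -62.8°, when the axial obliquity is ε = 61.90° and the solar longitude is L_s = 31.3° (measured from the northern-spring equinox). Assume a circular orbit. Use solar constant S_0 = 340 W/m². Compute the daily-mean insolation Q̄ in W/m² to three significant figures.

Solar declination: sin δ = sin ε · sin L_s = sin 61.90° × sin 31.3° = 0.45828, so δ = +27.276°.
cos h₀ = −tan(-62.8°) tan(+27.276°) = 1.0033 ≥ 1 ⇒ polar night, h₀ = 0 and Q̄ = 0.

Q̄ ≈ 0.00 W/m²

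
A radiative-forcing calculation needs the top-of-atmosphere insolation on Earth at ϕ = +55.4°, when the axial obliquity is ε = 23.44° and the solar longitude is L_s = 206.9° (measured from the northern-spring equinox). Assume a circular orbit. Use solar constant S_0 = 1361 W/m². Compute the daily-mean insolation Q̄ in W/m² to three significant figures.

Q̄ ≈ 150 W/m²

Solar declination: sin δ = sin ε · sin L_s = sin 23.44° × sin 206.9° = -0.17997, so δ = -10.368°.
cos h₀ = −tan(+55.4°) tan(-10.368°) = 0.2652, h₀ = 1.3024 rad.
Bracket: h₀ sin ϕ sin δ + cos ϕ cos δ sin h₀ = 1.3024×0.82314×-0.17997 + 0.56784×0.98367×0.96419 = -0.192938 + 0.538565 = 0.345627.
Q̄ = (S_0/π) × [bracket] = (1361/π) × 0.345627 = 149.7 W/m².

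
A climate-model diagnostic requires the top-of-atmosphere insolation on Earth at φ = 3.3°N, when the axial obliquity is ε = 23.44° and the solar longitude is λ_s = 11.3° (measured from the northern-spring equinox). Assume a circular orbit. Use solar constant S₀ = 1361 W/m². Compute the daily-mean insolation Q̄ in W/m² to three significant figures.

Solar declination: sin δ = sin ε · sin λ_s = sin 23.44° × sin 11.3° = 0.07795, so δ = +4.470°.
cos H₀ = −tan(+3.3°) tan(+4.470°) = -0.0045, H₀ = 1.5753 rad.
Bracket: H₀ sin φ sin δ + cos φ cos δ sin H₀ = 1.5753×0.05756×0.07795 + 0.99834×0.99696×0.99999 = 0.007068 + 0.995295 = 1.002363.
Q̄ = (S₀/π) × [bracket] = (1361/π) × 1.002363 = 434.2 W/m².

Q̄ ≈ 434 W/m²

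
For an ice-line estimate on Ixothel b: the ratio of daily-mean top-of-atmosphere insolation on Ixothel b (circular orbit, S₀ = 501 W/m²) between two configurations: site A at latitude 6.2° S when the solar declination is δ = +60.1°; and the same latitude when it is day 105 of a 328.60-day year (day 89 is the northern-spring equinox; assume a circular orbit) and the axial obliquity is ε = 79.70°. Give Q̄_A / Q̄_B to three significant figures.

Q̄_A / Q̄_B ≈ 0.397

— Configuration A (φ=-6.2°):
cos H₀ = −tan(-6.2°) tan(+60.100°) = 0.1889, H₀ = 1.3807 rad.
Bracket: H₀ sin φ sin δ + cos φ cos δ sin H₀ = 1.3807×-0.10800×0.86690 + 0.99415×0.49849×0.98199 = -0.129268 + 0.486649 = 0.357381.
Q̄ = (S₀/π) × [bracket] = (501/π) × 0.357381 = 56.993 W/m².
— Configuration B (φ=-6.2°):
Solar longitude: λ_s = 360° × (105 − 89)/328.60 = 17.529°.
sin δ = sin 79.70° × sin 17.529° = 0.29633, so δ = +17.238°.
cos H₀ = −tan(-6.2°) tan(+17.238°) = 0.0337, H₀ = 1.5371 rad.
Bracket: H₀ sin φ sin δ + cos φ cos δ sin H₀ = 1.5371×-0.10800×0.29633 + 0.99415×0.95508×0.99943 = -0.049193 + 0.948952 = 0.899759.
Q̄ = (S₀/π) × [bracket] = (501/π) × 0.899759 = 143.49 W/m².
Ratio Q̄_A / Q̄_B = 56.993 / 143.49 = 0.3972.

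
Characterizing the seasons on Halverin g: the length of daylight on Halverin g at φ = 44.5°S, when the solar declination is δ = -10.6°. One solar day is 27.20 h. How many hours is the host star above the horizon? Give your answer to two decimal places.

cos H₀ = −tan φ · tan δ = −tan(-44.5°) × tan(-10.600°) = -0.1839, so H₀ = 1.7558 rad = 100.60°.
Daylight = 2H₀/(2π) × 27.20 h = (1.7558/π) × 27.20 = 15.20 h.

15.20 h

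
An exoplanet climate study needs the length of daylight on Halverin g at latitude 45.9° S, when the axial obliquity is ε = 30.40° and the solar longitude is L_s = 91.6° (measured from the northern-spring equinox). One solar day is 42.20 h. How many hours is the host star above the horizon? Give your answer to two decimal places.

12.37 h

Solar declination: sin δ = sin ε · sin L_s = sin 30.40° × sin 91.6° = 0.50584, so δ = +30.387°.
cos h₀ = −tan ϕ · tan δ = −tan(-45.9°) × tan(+30.387°) = 0.6051, so h₀ = 0.9209 rad = 52.76°.
Daylight = 2h₀/(2π) × 42.20 h = (0.9209/π) × 42.20 = 12.37 h.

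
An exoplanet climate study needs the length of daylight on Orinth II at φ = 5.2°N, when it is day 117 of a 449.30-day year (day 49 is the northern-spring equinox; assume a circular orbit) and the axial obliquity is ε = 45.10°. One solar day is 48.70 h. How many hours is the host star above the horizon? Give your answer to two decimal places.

25.35 h

Solar longitude: λ_s = 360° × (117 − 49)/449.30 = 54.485°.
sin δ = sin 45.10° × sin 54.485° = 0.57656, so δ = +35.209°.
cos H₀ = −tan φ · tan δ = −tan(+5.2°) × tan(+35.209°) = -0.0642, so H₀ = 1.6351 rad = 93.68°.
Daylight = 2H₀/(2π) × 48.70 h = (1.6351/π) × 48.70 = 25.35 h.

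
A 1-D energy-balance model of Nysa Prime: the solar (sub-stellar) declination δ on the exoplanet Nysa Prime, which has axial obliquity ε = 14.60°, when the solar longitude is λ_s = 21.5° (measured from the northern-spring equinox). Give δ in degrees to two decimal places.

sin δ = sin ε · sin λ_s = sin 14.60° × sin 21.5° = 0.092384.
δ = arcsin(0.092384) = +5.30°.

δ = +5.30°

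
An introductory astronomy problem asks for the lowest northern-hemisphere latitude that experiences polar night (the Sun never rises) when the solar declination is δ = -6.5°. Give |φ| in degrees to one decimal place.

Polar night requires cos H₀ = −tan φ tan δ ≥ 1, i.e. tan φ tan δ ≤ −1.
The boundary is |tan φ| · |tan δ| = 1, so |φ| = 90° − |δ| = 90° − 6.5° = 83.5° in the northern hemisphere.

|φ| = 83.5°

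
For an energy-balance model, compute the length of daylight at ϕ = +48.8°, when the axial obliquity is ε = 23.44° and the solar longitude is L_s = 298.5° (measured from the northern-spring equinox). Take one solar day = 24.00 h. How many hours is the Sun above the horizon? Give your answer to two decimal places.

Solar declination: sin δ = sin ε · sin L_s = sin 23.44° × sin 298.5° = -0.34958, so δ = -20.462°.
cos h₀ = −tan ϕ · tan δ = −tan(+48.8°) × tan(-20.462°) = 0.4262, so h₀ = 1.1305 rad = 64.77°.
Daylight = 2h₀/(2π) × 24.00 h = (1.1305/π) × 24.00 = 8.64 h.

8.64 h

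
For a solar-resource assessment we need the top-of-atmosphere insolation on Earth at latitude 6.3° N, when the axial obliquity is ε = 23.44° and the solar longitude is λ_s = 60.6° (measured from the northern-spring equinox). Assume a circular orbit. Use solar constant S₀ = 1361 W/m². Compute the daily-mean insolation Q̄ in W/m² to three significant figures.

Solar declination: sin δ = sin ε · sin λ_s = sin 23.44° × sin 60.6° = 0.34656, so δ = +20.277°.
cos H₀ = −tan(+6.3°) tan(+20.277°) = -0.0408, H₀ = 1.6116 rad.
Bracket: H₀ sin φ sin δ + cos φ cos δ sin H₀ = 1.6116×0.10973×0.34656 + 0.99396×0.93803×0.99917 = 0.061286 + 0.931590 = 0.992876.
Q̄ = (S₀/π) × [bracket] = (1361/π) × 0.992876 = 430.1 W/m².

Q̄ ≈ 430 W/m²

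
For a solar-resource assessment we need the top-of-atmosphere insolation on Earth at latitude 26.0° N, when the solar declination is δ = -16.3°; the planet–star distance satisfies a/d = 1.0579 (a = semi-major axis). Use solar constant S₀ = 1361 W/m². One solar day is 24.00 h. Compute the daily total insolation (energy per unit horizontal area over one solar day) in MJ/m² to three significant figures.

cos H₀ = −tan(+26.0°) tan(-16.300°) = 0.1426, H₀ = 1.4277 rad.
Bracket: H₀ sin φ sin δ + cos φ cos δ sin H₀ = 1.4277×0.43837×-0.28067 + 0.89879×0.95981×0.98978 = -0.175660 + 0.853851 = 0.678191.
Inverse-square distance factor (a/d)² = 1.0579² = 1.119152.
Q̄ = (S₀/π) × 1.119152 × [bracket] = (1361/π) × 1.119152 × 0.678191 = 328.81 W/m².
Daily total = Q̄ × 24.00 h × 3600 s/h = 328.81 × 24.00 × 3600 / 10⁶ = 28.41 MJ/m².

28.4 MJ/m²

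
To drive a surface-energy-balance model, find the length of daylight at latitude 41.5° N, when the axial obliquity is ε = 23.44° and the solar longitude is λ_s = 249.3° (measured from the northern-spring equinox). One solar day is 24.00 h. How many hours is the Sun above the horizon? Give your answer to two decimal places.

9.23 h

Solar declination: sin δ = sin ε · sin λ_s = sin 23.44° × sin 249.3° = -0.37211, so δ = -21.846°.
cos H₀ = −tan φ · tan δ = −tan(+41.5°) × tan(-21.846°) = 0.3547, so H₀ = 1.2082 rad = 69.23°.
Daylight = 2H₀/(2π) × 24.00 h = (1.2082/π) × 24.00 = 9.23 h.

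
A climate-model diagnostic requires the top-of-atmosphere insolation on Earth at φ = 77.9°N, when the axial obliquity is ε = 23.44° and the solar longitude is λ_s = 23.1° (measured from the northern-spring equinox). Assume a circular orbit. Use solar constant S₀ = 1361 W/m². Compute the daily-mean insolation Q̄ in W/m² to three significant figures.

Q̄ ≈ 219 W/m²

Solar declination: sin δ = sin ε · sin λ_s = sin 23.44° × sin 23.1° = 0.15607, so δ = +8.979°.
cos H₀ = −tan(+77.9°) tan(+8.979°) = -0.7370, H₀ = 2.3994 rad.
Bracket: H₀ sin φ sin δ + cos φ cos δ sin H₀ = 2.3994×0.97778×0.15607 + 0.20962×0.98775×0.67587 = 0.366154 + 0.139940 = 0.506094.
Q̄ = (S₀/π) × [bracket] = (1361/π) × 0.506094 = 219.2 W/m².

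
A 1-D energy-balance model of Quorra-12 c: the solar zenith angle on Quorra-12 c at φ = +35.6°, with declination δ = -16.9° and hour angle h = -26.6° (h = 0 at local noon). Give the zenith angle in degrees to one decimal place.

cos θ_z = sin φ sin δ + cos φ cos δ cos h = -0.169224 + 0.695639 = 0.526415.
θ_z = arccos(0.526415) = 58.2°.

θ_z = 58.2°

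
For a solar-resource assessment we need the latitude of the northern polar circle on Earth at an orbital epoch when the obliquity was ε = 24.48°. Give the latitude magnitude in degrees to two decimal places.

The polar circle is the lowest latitude that experiences at least one full rotation of continuous daylight at the northern-summer solstice; it lies at |φ| = 90° − ε = 90° − 24.48° = 65.52°.

65.52°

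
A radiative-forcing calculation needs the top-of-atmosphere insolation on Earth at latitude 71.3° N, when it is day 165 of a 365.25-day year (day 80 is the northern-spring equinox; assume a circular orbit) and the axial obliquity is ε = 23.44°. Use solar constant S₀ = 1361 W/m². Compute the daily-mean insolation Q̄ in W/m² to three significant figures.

Q̄ ≈ 510 W/m²

Solar longitude: λ_s = 360° × (165 − 80)/365.25 = 83.778°.
sin δ = sin 23.44° × sin 83.778° = 0.39545, so δ = +23.294°.
cos H₀ = −tan(+71.3°) tan(+23.294°) = -1.2720 ≤ −1 ⇒ polar day, H₀ = π.
Bracket: H₀ sin φ sin δ + cos φ cos δ sin H₀ = 3.1416×0.94721×0.39545 + 0.32061×0.91849×0.00000 = 1.176762 + 0.000000 = 1.176762.
Q̄ = (S₀/π) × [bracket] = (1361/π) × 1.176762 = 509.8 W/m².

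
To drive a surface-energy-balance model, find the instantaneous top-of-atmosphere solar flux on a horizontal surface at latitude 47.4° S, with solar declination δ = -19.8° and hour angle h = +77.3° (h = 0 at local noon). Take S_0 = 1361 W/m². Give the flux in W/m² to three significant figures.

530 W/m²

cos θ_z = sin ϕ sin δ + cos ϕ cos δ cos h = 0.249344 + 0.140011 = 0.389355.
Flux = S_0 · cos θ_z = 1361 × 0.389355 = 529.9 W/m².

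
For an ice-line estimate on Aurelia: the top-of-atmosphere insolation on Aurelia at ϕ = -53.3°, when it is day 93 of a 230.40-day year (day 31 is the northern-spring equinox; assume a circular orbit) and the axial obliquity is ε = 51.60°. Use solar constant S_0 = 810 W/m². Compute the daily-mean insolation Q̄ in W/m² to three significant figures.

Q̄ ≈ 0.00 W/m²

Solar longitude: L_s = 360° × (93 − 31)/230.40 = 96.875°.
sin δ = sin 51.60° × sin 96.875° = 0.77806, so δ = +51.083°.
cos h₀ = −tan(-53.3°) tan(+51.083°) = 1.6617 ≥ 1 ⇒ polar night, h₀ = 0 and Q̄ = 0.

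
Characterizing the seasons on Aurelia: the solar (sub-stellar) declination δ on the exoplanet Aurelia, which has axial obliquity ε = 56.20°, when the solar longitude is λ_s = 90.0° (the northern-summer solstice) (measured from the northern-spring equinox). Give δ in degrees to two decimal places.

δ = +56.20°

sin δ = sin ε · sin λ_s = sin 56.20° × sin 90.0° = 0.830984.
δ = arcsin(0.830984) = +56.20°.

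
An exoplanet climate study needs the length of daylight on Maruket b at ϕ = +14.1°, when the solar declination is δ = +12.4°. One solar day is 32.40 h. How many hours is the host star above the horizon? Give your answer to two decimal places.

16.77 h

cos h₀ = −tan ϕ · tan δ = −tan(+14.1°) × tan(+12.400°) = -0.0552, so h₀ = 1.6261 rad = 93.17°.
Daylight = 2h₀/(2π) × 32.40 h = (1.6261/π) × 32.40 = 16.77 h.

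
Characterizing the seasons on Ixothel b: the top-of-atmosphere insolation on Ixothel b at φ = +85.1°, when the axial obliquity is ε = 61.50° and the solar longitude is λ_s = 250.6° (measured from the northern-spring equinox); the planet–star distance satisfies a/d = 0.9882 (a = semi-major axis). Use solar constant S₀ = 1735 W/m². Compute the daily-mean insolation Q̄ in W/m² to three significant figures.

Solar declination: sin δ = sin ε · sin λ_s = sin 61.50° × sin 250.6° = -0.82892, so δ = -55.988°.
cos H₀ = −tan(+85.1°) tan(-55.988°) = 17.2855 ≥ 1 ⇒ polar night, H₀ = 0 and Q̄ = 0.
Inverse-square distance factor (a/d)² = 0.9882² = 0.976539.

Q̄ ≈ 0.00 W/m²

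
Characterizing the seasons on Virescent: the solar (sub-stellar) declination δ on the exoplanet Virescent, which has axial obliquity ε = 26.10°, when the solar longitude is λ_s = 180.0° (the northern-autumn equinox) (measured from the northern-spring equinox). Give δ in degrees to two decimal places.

sin δ = sin ε · sin λ_s = sin 26.10° × sin 180.0° = 0.000000.
δ = arcsin(0.000000) = +0.00°.

δ = +0.00°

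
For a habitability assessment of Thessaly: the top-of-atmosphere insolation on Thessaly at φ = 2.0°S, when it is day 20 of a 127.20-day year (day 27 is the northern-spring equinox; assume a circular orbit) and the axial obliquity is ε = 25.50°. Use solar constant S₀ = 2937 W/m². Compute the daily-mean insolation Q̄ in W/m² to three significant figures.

Q̄ ≈ 932 W/m²

Solar longitude: λ_s = 360° × (20 − 27)/127.20 = -19.811°, i.e. -19.811° + 360° = 340.189°.
sin δ = sin 25.50° × sin 340.189° = -0.14591, so δ = -8.390°.
cos H₀ = −tan(-2.0°) tan(-8.390°) = -0.0052, H₀ = 1.5759 rad.
Bracket: H₀ sin φ sin δ + cos φ cos δ sin H₀ = 1.5759×-0.03490×-0.14591 + 0.99939×0.98930×0.99999 = 0.008025 + 0.988687 = 0.996712.
Q̄ = (S₀/π) × [bracket] = (2937/π) × 0.996712 = 931.8 W/m².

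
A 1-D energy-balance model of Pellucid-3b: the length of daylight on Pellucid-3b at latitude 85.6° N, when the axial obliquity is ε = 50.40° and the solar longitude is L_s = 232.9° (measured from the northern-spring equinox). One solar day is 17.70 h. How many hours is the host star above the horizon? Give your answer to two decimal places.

Solar declination: sin δ = sin ε · sin L_s = sin 50.40° × sin 232.9° = -0.61455, so δ = -37.919°.
cos h₀ = −tan ϕ · tan δ = 10.1242 ≥ 1, so the host star never rises (polar night) and h₀ = 0.
Daylight = 2h₀/(2π) × 17.70 h = (0.0000/π) × 17.70 = 0.00 h.

0.00 h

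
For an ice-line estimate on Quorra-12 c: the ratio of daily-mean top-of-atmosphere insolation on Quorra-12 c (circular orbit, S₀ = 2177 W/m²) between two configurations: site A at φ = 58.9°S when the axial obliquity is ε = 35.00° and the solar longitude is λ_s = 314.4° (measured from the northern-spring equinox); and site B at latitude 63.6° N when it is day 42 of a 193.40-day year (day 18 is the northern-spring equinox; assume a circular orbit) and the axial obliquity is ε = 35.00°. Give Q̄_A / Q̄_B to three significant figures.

Q̄_A / Q̄_B ≈ 1.01

— Configuration A (φ=-58.9°):
Solar declination: sin δ = sin ε · sin λ_s = sin 35.00° × sin 314.4° = -0.40980, so δ = -24.193°.
cos H₀ = −tan(-58.9°) tan(-24.193°) = -0.7447, H₀ = 2.4110 rad.
Bracket: H₀ sin φ sin δ + cos φ cos δ sin H₀ = 2.4110×-0.85627×-0.40980 + 0.51653×0.91217×0.66734 = 0.846019 + 0.314426 = 1.160445.
Q̄ = (S₀/π) × [bracket] = (2177/π) × 1.160445 = 804.14 W/m².
— Configuration B (φ=+63.6°):
Solar longitude: λ_s = 360° × (42 − 18)/193.40 = 44.674°.
sin δ = sin 35.00° × sin 44.674° = 0.40327, so δ = +23.783°.
cos H₀ = −tan(+63.6°) tan(+23.783°) = -0.8878, H₀ = 2.6633 rad.
Bracket: H₀ sin φ sin δ + cos φ cos δ sin H₀ = 2.6633×0.89571×0.40327 + 0.44464×0.91508×0.46030 = 0.962019 + 0.187287 = 1.149306.
Q̄ = (S₀/π) × [bracket] = (2177/π) × 1.149306 = 796.42 W/m².
Ratio Q̄_A / Q̄_B = 804.14 / 796.42 = 1.010.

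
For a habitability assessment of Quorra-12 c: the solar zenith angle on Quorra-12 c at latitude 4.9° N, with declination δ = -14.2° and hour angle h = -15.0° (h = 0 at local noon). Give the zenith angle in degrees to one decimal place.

cos θ_z = sin φ sin δ + cos φ cos δ cos h = -0.020953 + 0.932990 = 0.912037.
θ_z = arccos(0.912037) = 24.2°.

θ_z = 24.2°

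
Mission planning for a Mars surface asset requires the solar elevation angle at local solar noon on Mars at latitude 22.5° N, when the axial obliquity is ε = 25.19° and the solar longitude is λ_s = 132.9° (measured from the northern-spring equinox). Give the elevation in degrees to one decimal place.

85.7°

Solar declination: sin δ = sin ε · sin λ_s = sin 25.19° × sin 132.9° = 0.31179, so δ = +18.167°.
At local noon the hour angle is zero, so the zenith angle equals |φ − δ| = |+22.5° − (+18.167°)| = 4.333°.
Elevation = 90° − 4.333° = 85.7°.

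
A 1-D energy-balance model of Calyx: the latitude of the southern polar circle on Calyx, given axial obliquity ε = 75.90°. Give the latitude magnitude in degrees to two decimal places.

14.10°

The polar circle is the lowest latitude that experiences at least one full rotation of continuous darkness at the northern-summer solstice; it lies at |φ| = 90° − ε = 90° − 75.90° = 14.10°.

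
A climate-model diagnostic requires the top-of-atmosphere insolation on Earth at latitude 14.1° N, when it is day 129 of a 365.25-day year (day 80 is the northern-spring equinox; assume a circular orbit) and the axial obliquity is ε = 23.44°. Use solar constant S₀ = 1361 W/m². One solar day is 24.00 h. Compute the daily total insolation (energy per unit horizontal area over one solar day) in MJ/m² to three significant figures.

Solar longitude: λ_s = 360° × (129 − 80)/365.25 = 48.296°.
sin δ = sin 23.44° × sin 48.296° = 0.29698, so δ = +17.277°.
cos H₀ = −tan(+14.1°) tan(+17.277°) = -0.0781, H₀ = 1.6490 rad.
Bracket: H₀ sin φ sin δ + cos φ cos δ sin H₀ = 1.6490×0.24362×0.29698 + 0.96987×0.95488×0.99694 = 0.119306 + 0.923276 = 1.042582.
Q̄ = (S₀/π) × [bracket] = (1361/π) × 1.042582 = 451.67 W/m².
Daily total = Q̄ × 24.00 h × 3600 s/h = 451.67 × 24.00 × 3600 / 10⁶ = 39.02 MJ/m².

39.0 MJ/m²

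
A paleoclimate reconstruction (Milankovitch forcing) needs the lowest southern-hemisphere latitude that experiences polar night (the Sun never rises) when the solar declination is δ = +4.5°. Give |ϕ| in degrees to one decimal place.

|ϕ| = 85.5°

Polar night requires cos h₀ = −tan ϕ tan δ ≥ 1, i.e. tan ϕ tan δ ≤ −1.
The boundary is |tan ϕ| · |tan δ| = 1, so |ϕ| = 90° − |δ| = 90° − 4.5° = 85.5° in the southern hemisphere.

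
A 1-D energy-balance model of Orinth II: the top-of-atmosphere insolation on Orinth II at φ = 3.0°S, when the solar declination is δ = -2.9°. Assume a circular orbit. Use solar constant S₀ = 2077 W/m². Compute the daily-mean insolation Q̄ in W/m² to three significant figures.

Q̄ ≈ 662 W/m²

cos H₀ = −tan(-3.0°) tan(-2.900°) = -0.0027, H₀ = 1.5735 rad.
Bracket: H₀ sin φ sin δ + cos φ cos δ sin H₀ = 1.5735×-0.05234×-0.05059 + 0.99863×0.99872×1.00000 = 0.004166 + 0.997352 = 1.001518.
Q̄ = (S₀/π) × [bracket] = (2077/π) × 1.001518 = 662.1 W/m².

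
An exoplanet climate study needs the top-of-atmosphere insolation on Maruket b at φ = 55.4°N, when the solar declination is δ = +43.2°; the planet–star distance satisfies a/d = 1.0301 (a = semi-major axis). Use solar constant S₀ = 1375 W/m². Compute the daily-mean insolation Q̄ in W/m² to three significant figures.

Q̄ ≈ 822 W/m²

cos H₀ = −tan(+55.4°) tan(+43.200°) = -1.3612 ≤ −1 ⇒ polar day, H₀ = π.
Bracket: H₀ sin φ sin δ + cos φ cos δ sin H₀ = 3.1416×0.82314×0.68455 + 0.56784×0.72897×0.00000 = 1.770230 + 0.000000 = 1.770230.
Inverse-square distance factor (a/d)² = 1.0301² = 1.061106.
Q̄ = (S₀/π) × 1.061106 × [bracket] = (1375/π) × 1.061106 × 1.770230 = 822.1 W/m².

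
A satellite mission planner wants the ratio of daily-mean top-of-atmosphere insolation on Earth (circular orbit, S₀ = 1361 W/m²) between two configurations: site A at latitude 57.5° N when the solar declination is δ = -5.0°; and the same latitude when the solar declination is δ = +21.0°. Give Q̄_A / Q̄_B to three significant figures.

— Configuration A (φ=+57.5°):
cos H₀ = −tan(+57.5°) tan(-5.000°) = 0.1373, H₀ = 1.4330 rad.
Bracket: H₀ sin φ sin δ + cos φ cos δ sin H₀ = 1.4330×0.84339×-0.08716 + 0.53730×0.99619×0.99053 = -0.105340 + 0.530184 = 0.424844.
Q̄ = (S₀/π) × [bracket] = (1361/π) × 0.424844 = 184.05 W/m².
— Configuration B (φ=+57.5°):
cos H₀ = −tan(+57.5°) tan(+21.000°) = -0.6025, H₀ = 2.2175 rad.
Bracket: H₀ sin φ sin δ + cos φ cos δ sin H₀ = 2.2175×0.84339×0.35837 + 0.53730×0.93358×0.79808 = 0.670230 + 0.400327 = 1.070557.
Q̄ = (S₀/π) × [bracket] = (1361/π) × 1.070557 = 463.79 W/m².
Ratio Q̄_A / Q̄_B = 184.05 / 463.79 = 0.3968.

Q̄_A / Q̄_B ≈ 0.397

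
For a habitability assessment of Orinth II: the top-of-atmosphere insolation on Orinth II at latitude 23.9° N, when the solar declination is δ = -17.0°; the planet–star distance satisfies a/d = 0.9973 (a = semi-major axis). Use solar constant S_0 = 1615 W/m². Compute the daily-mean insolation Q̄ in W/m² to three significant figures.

Q̄ ≈ 356 W/m²

cos h₀ = −tan(+23.9°) tan(-17.000°) = 0.1355, h₀ = 1.4349 rad.
Bracket: h₀ sin ϕ sin δ + cos ϕ cos δ sin h₀ = 1.4349×0.40514×-0.29237 + 0.91425×0.95630×0.99078 = -0.169965 + 0.866236 = 0.696271.
Inverse-square distance factor (a/d)² = 0.9973² = 0.994607.
Q̄ = (S_0/π) × 0.994607 × [bracket] = (1615/π) × 0.994607 × 0.696271 = 356.0 W/m².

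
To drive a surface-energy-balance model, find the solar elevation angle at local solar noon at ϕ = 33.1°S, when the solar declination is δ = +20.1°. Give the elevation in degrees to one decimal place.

At local noon the hour angle is zero, so the zenith angle equals |ϕ − δ| = |-33.1° − (+20.100°)| = 53.200°.
Elevation = 90° − 53.200° = 36.8°.

36.8°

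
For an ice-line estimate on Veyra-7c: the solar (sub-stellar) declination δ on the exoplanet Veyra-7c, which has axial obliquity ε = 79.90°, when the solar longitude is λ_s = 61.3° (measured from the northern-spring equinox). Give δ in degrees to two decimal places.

sin δ = sin ε · sin λ_s = sin 79.90° × sin 61.3° = 0.863553.
δ = arcsin(0.863553) = +59.72°.

δ = +59.72°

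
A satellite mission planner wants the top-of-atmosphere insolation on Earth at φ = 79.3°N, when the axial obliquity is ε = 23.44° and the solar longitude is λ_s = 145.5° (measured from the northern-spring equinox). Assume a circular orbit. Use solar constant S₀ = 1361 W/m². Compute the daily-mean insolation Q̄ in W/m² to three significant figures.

Solar declination: sin δ = sin ε · sin λ_s = sin 23.44° × sin 145.5° = 0.22531, so δ = +13.021°.
cos H₀ = −tan(+79.3°) tan(+13.021°) = -1.2239 ≤ −1 ⇒ polar day, H₀ = π.
Bracket: H₀ sin φ sin δ + cos φ cos δ sin H₀ = 3.1416×0.98261×0.22531 + 0.18567×0.97429×0.00000 = 0.695525 + 0.000000 = 0.695525.
Q̄ = (S₀/π) × [bracket] = (1361/π) × 0.695525 = 301.3 W/m².

Q̄ ≈ 301 W/m²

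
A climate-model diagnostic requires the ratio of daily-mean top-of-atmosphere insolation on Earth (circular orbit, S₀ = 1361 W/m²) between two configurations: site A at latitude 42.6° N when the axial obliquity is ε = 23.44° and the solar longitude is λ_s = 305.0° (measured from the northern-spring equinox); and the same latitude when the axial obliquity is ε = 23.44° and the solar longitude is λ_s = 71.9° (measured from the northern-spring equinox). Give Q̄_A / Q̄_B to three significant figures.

— Configuration A (φ=+42.6°):
Solar declination: sin δ = sin ε · sin λ_s = sin 23.44° × sin 305.0° = -0.32585, so δ = -19.017°.
cos H₀ = −tan(+42.6°) tan(-19.017°) = 0.3169, H₀ = 1.2483 rad.
Bracket: H₀ sin φ sin δ + cos φ cos δ sin H₀ = 1.2483×0.67688×-0.32585 + 0.73610×0.94542×0.94845 = -0.275327 + 0.660049 = 0.384722.
Q̄ = (S₀/π) × [bracket] = (1361/π) × 0.384722 = 166.67 W/m².
— Configuration B (φ=+42.6°):
Solar declination: sin δ = sin ε · sin λ_s = sin 23.44° × sin 71.9° = 0.37810, so δ = +22.216°.
cos H₀ = −tan(+42.6°) tan(+22.216°) = -0.3756, H₀ = 1.9558 rad.
Bracket: H₀ sin φ sin δ + cos φ cos δ sin H₀ = 1.9558×0.67688×0.37810 + 0.73610×0.92576×0.92680 = 0.500545 + 0.631570 = 1.132115.
Q̄ = (S₀/π) × [bracket] = (1361/π) × 1.132115 = 490.45 W/m².
Ratio Q̄_A / Q̄_B = 166.67 / 490.45 = 0.3398.

Q̄_A / Q̄_B ≈ 0.340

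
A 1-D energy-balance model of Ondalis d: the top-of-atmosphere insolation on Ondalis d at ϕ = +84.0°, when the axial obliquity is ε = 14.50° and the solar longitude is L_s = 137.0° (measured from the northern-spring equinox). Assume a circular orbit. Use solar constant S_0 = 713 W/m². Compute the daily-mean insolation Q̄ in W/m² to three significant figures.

Solar declination: sin δ = sin ε · sin L_s = sin 14.50° × sin 137.0° = 0.17076, so δ = +9.832°.
cos h₀ = −tan(+84.0°) tan(+9.832°) = -1.6489 ≤ −1 ⇒ polar day, h₀ = π.
Bracket: h₀ sin ϕ sin δ + cos ϕ cos δ sin h₀ = 3.1416×0.99452×0.17076 + 0.10453×0.98531×0.00000 = 0.533520 + 0.000000 = 0.533520.
Q̄ = (S_0/π) × [bracket] = (713/π) × 0.533520 = 121.1 W/m².

Q̄ ≈ 121 W/m²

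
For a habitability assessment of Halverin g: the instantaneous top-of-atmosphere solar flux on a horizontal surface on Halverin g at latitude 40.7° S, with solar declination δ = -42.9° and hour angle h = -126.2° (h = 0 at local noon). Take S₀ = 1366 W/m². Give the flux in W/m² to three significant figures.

158 W/m²

cos θ_z = sin φ sin δ + cos φ cos δ cos h = 0.443897 + -0.328002 = 0.115895.
Flux = S₀ · cos θ_z = 1366 × 0.115895 = 158.3 W/m².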